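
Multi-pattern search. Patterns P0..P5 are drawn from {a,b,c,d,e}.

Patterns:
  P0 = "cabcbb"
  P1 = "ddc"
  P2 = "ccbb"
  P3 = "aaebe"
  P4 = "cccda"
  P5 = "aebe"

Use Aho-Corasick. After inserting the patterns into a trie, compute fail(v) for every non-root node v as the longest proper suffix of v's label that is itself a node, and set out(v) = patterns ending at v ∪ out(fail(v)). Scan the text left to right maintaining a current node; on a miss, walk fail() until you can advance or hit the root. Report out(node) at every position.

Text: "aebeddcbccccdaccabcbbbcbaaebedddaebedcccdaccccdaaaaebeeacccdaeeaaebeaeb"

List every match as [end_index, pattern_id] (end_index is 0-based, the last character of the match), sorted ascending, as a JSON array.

Build automaton:
Trie (insert patterns):
  n0 'ε': a→13 c→1 d→7
  n1 'c': a→2 c→10
  n2 'ca': b→3
  n3 'cab': c→4
  n4 'cabc': b→5
  n5 'cabcb': b→6
  n6 'cabcbb': ·  [P0 ends]
  n7 'd': d→8
  n8 'dd': c→9
  n9 'ddc': ·  [P1 ends]
  n10 'cc': b→11 c→18
  n11 'ccb': b→12
  n12 'ccbb': ·  [P2 ends]
  n13 'a': a→14 e→21
  n14 'aa': e→15
  n15 'aae': b→16
  n16 'aaeb': e→17
  n17 'aaebe': ·  [P3 ends]
  n18 'ccc': d→19
  n19 'cccd': a→20
  n20 'cccda': ·  [P4 ends]
  n21 'ae': b→22
  n22 'aeb': e→23
  n23 'aebe': ·  [P5 ends]

Failure links (BFS by depth):
  n1('c'): parent n0 fail=0; on 'c' 0 → fail=0;  out ∅∪∅=∅
  n7('d'): parent n0 fail=0; on 'd' 0 → fail=0;  out ∅∪∅=∅
  n13('a'): parent n0 fail=0; on 'a' 0 → fail=0;  out ∅∪∅=∅
  n2('ca'): parent n1 fail=0; on 'a' 0 → fail=13;  out ∅∪∅=∅
  n8('dd'): parent n7 fail=0; on 'd' 0 → fail=7;  out ∅∪∅=∅
  n10('cc'): parent n1 fail=0; on 'c' 0 → fail=1;  out ∅∪∅=∅
  n14('aa'): parent n13 fail=0; on 'a' 0 → fail=13;  out ∅∪∅=∅
  n21('ae'): parent n13 fail=0; on 'e' 0 → fail=0;  out ∅∪∅=∅
  n3('cab'): parent n2 fail=13; on 'b' 13→0 → fail=0;  out ∅∪∅=∅
  n9('ddc'): parent n8 fail=7; on 'c' 7→0 → fail=1;  out {1}∪∅={1}
  n11('ccb'): parent n10 fail=1; on 'b' 1→0 → fail=0;  out ∅∪∅=∅
  n15('aae'): parent n14 fail=13; on 'e' 13 → fail=21;  out ∅∪∅=∅
  n18('ccc'): parent n10 fail=1; on 'c' 1 → fail=10;  out ∅∪∅=∅
  n22('aeb'): parent n21 fail=0; on 'b' 0 → fail=0;  out ∅∪∅=∅
  n4('cabc'): parent n3 fail=0; on 'c' 0 → fail=1;  out ∅∪∅=∅
  n12('ccbb'): parent n11 fail=0; on 'b' 0 → fail=0;  out {2}∪∅={2}
  n16('aaeb'): parent n15 fail=21; on 'b' 21 → fail=22;  out ∅∪∅=∅
  n19('cccd'): parent n18 fail=10; on 'd' 10→1→0 → fail=7;  out ∅∪∅=∅
  n23('aebe'): parent n22 fail=0; on 'e' 0 → fail=0;  out {5}∪∅={5}
  n5('cabcb'): parent n4 fail=1; on 'b' 1→0 → fail=0;  out ∅∪∅=∅
  n17('aaebe'): parent n16 fail=22; on 'e' 22 → fail=23;  out {3}∪{5}={3,5}
  n20('cccda'): parent n19 fail=7; on 'a' 7→0 → fail=13;  out {4}∪∅={4}
  n6('cabcbb'): parent n5 fail=0; on 'b' 0 → fail=0;  out {0}∪∅={0}

Scan:
[0] read 'a'  n0⇒n13
[1] read 'e'  n13⇒n21
[2] read 'b'  n21⇒n22
[3] read 'e'  n22⇒n23  → match P5@[0:3]
[4] read 'd'  n23⇒n7 (via fail)
[5] read 'd'  n7⇒n8
[6] read 'c'  n8⇒n9  → match P1@[4:6]
[7] read 'b'  n9⇒n0 (via fail)
[8] read 'c'  n0⇒n1
[9] read 'c'  n1⇒n10
[10] read 'c'  n10⇒n18
[11] read 'c'  n18⇒n18 (via fail)
[12] read 'd'  n18⇒n19
[13] read 'a'  n19⇒n20  → match P4@[9:13]
[14] read 'c'  n20⇒n1 (via fail)
[15] read 'c'  n1⇒n10
[16] read 'a'  n10⇒n2 (via fail)
[17] read 'b'  n2⇒n3
[18] read 'c'  n3⇒n4
[19] read 'b'  n4⇒n5
[20] read 'b'  n5⇒n6  → match P0@[15:20]
[21] read 'b'  n6⇒n0 (via fail)
[22] read 'c'  n0⇒n1
[23] read 'b'  n1⇒n0 (via fail)
[24] read 'a'  n0⇒n13
[25] read 'a'  n13⇒n14
[26] read 'e'  n14⇒n15
[27] read 'b'  n15⇒n16
[28] read 'e'  n16⇒n17  → match P3@[24:28],P5@[25:28]
[29] read 'd'  n17⇒n7 (via fail)
[30] read 'd'  n7⇒n8
[31] read 'd'  n8⇒n8 (via fail)
[32] read 'a'  n8⇒n13 (via fail)
[33] read 'e'  n13⇒n21
[34] read 'b'  n21⇒n22
[35] read 'e'  n22⇒n23  → match P5@[32:35]
[36] read 'd'  n23⇒n7 (via fail)
[37] read 'c'  n7⇒n1 (via fail)
[38] read 'c'  n1⇒n10
[39] read 'c'  n10⇒n18
[40] read 'd'  n18⇒n19
[41] read 'a'  n19⇒n20  → match P4@[37:41]
[42] read 'c'  n20⇒n1 (via fail)
[43] read 'c'  n1⇒n10
[44] read 'c'  n10⇒n18
[45] read 'c'  n18⇒n18 (via fail)
[46] read 'd'  n18⇒n19
[47] read 'a'  n19⇒n20  → match P4@[43:47]
[48] read 'a'  n20⇒n14 (via fail)
[49] read 'a'  n14⇒n14 (via fail)
[50] read 'a'  n14⇒n14 (via fail)
[51] read 'e'  n14⇒n15
[52] read 'b'  n15⇒n16
[53] read 'e'  n16⇒n17  → match P3@[49:53],P5@[50:53]
[54] read 'e'  n17⇒n0 (via fail)
[55] read 'a'  n0⇒n13
[56] read 'c'  n13⇒n1 (via fail)
[57] read 'c'  n1⇒n10
[58] read 'c'  n10⇒n18
[59] read 'd'  n18⇒n19
[60] read 'a'  n19⇒n20  → match P4@[56:60]
[61] read 'e'  n20⇒n21 (via fail)
[62] read 'e'  n21⇒n0 (via fail)
[63] read 'a'  n0⇒n13
[64] read 'a'  n13⇒n14
[65] read 'e'  n14⇒n15
[66] read 'b'  n15⇒n16
[67] read 'e'  n16⇒n17  → match P3@[63:67],P5@[64:67]
[68] read 'a'  n17⇒n13 (via fail)
[69] read 'e'  n13⇒n21
[70] read 'b'  n21⇒n22

Result: [[3,5],[6,1],[13,4],[20,0],[28,3],[28,5],[35,5],[41,4],[47,4],[53,3],[53,5],[60,4],[67,3],[67,5]]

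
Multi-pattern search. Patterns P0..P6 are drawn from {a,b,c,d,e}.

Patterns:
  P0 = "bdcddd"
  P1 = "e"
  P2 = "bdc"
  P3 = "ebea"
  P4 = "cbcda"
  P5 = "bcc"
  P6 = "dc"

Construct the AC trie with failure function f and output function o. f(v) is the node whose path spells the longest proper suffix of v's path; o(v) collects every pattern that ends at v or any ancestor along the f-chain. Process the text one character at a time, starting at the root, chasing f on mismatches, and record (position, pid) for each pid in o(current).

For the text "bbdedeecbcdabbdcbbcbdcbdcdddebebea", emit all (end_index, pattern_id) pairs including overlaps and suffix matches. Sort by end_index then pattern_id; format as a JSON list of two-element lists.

Build:
Trie (insert patterns):
  n0 'ε': b→1 c→11 d→18 e→7
  n1 'b': c→16 d→2
  n2 'bd': c→3
  n3 'bdc': d→4  [P2 ends]
  n4 'bdcd': d→5
  n5 'bdcdd': d→6
  n6 'bdcddd': ·  [P0 ends]
  n7 'e': b→8  [P1 ends]
  n8 'eb': e→9
  n9 'ebe': a→10
  n10 'ebea': ·  [P3 ends]
  n11 'c': b→12
  n12 'cb': c→13
  n13 'cbc': d→14
  n14 'cbcd': a→15
  n15 'cbcda': ·  [P4 ends]
  n16 'bc': c→17
  n17 'bcc': ·  [P5 ends]
  n18 'd': c→19
  n19 'dc': ·  [P6 ends]

Failure links (BFS by depth):
  n1('b'): parent n0 fail=0; on 'b' 0 → fail=0;  out ∅∪∅=∅
  n7('e'): parent n0 fail=0; on 'e' 0 → fail=0;  out {1}∪∅={1}
  n11('c'): parent n0 fail=0; on 'c' 0 → fail=0;  out ∅∪∅=∅
  n18('d'): parent n0 fail=0; on 'd' 0 → fail=0;  out ∅∪∅=∅
  n2('bd'): parent n1 fail=0; on 'd' 0 → fail=18;  out ∅∪∅=∅
  n8('eb'): parent n7 fail=0; on 'b' 0 → fail=1;  out ∅∪∅=∅
  n12('cb'): parent n11 fail=0; on 'b' 0 → fail=1;  out ∅∪∅=∅
  n16('bc'): parent n1 fail=0; on 'c' 0 → fail=11;  out ∅∪∅=∅
  n19('dc'): parent n18 fail=0; on 'c' 0 → fail=11;  out {6}∪∅={6}
  n3('bdc'): parent n2 fail=18; on 'c' 18 → fail=19;  out {2}∪{6}={2,6}
  n9('ebe'): parent n8 fail=1; on 'e' 1→0 → fail=7;  out ∅∪{1}={1}
  n13('cbc'): parent n12 fail=1; on 'c' 1 → fail=16;  out ∅∪∅=∅
  n17('bcc'): parent n16 fail=11; on 'c' 11→0 → fail=11;  out {5}∪∅={5}
  n4('bdcd'): parent n3 fail=19; on 'd' 19→11→0 → fail=18;  out ∅∪∅=∅
  n10('ebea'): parent n9 fail=7; on 'a' 7→0 → fail=0;  out {3}∪∅={3}
  n14('cbcd'): parent n13 fail=16; on 'd' 16→11→0 → fail=18;  out ∅∪∅=∅
  n5('bdcdd'): parent n4 fail=18; on 'd' 18→0 → fail=18;  out ∅∪∅=∅
  n15('cbcda'): parent n14 fail=18; on 'a' 18→0 → fail=0;  out {4}∪∅={4}
  n6('bdcddd'): parent n5 fail=18; on 'd' 18→0 → fail=18;  out {0}∪∅={0}

Text stream:
pos 0 'b': at 1
pos 1 'b': at 1 (via fail)
pos 2 'd': at 2
pos 3 'e': at 7 (via fail)  → match P1@[3:3]
pos 4 'd': at 18 (via fail)
pos 5 'e': at 7 (via fail)  → match P1@[5:5]
pos 6 'e': at 7 (via fail)  → match P1@[6:6]
pos 7 'c': at 11 (via fail)
pos 8 'b': at 12
pos 9 'c': at 13
pos 10 'd': at 14
pos 11 'a': at 15  → match P4@[7:11]
pos 12 'b': at 1 (via fail)
pos 13 'b': at 1 (via fail)
pos 14 'd': at 2
pos 15 'c': at 3  → match P2@[13:15],P6@[14:15]
pos 16 'b': at 12 (via fail)
pos 17 'b': at 1 (via fail)
pos 18 'c': at 16
pos 19 'b': at 12 (via fail)
pos 20 'd': at 2 (via fail)
pos 21 'c': at 3  → match P2@[19:21],P6@[20:21]
pos 22 'b': at 12 (via fail)
pos 23 'd': at 2 (via fail)
pos 24 'c': at 3  → match P2@[22:24],P6@[23:24]
pos 25 'd': at 4
pos 26 'd': at 5
pos 27 'd': at 6  → match P0@[22:27]
pos 28 'e': at 7 (via fail)  → match P1@[28:28]
pos 29 'b': at 8
pos 30 'e': at 9  → match P1@[30:30]
pos 31 'b': at 8 (via fail)
pos 32 'e': at 9  → match P1@[32:32]
pos 33 'a': at 10  → match P3@[30:33]

Result: [[3,1],[5,1],[6,1],[11,4],[15,2],[15,6],[21,2],[21,6],[24,2],[24,6],[27,0],[28,1],[30,1],[32,1],[33,3]]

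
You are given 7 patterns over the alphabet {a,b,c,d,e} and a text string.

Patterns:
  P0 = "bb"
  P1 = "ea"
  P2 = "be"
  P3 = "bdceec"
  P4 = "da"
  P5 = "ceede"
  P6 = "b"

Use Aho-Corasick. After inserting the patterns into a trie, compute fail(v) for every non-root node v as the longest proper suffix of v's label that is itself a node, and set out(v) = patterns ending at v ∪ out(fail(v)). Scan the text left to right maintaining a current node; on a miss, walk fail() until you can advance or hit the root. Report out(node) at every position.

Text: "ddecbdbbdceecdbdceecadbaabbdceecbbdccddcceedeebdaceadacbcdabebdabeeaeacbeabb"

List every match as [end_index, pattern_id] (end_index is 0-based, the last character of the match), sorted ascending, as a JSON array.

Construct AC machine:
Trie nodes:
  n0 'ε': b→1 c→13 d→11 e→3
  n1 'b': b→2 d→6 e→5  ←P6
  n2 'bb': ·  ←P0
  n3 'e': a→4
  n4 'ea': ·  ←P1
  n5 'be': ·  ←P2
  n6 'bd': c→7
  n7 'bdc': e→8
  n8 'bdce': e→9
  n9 'bdcee': c→10
  n10 'bdceec': ·  ←P3
  n11 'd': a→12
  n12 'da': ·  ←P4
  n13 'c': e→14
  n14 'ce': e→15
  n15 'cee': d→16
  n16 'ceed': e→17
  n17 'ceede': ·  ←P5

Failure links (BFS by depth):
  fail(1) 'b': from fail(0)=0 chase 'b': 0 ⇒ 0;  out={6}∪out(0)={6}
  fail(3) 'e': from fail(0)=0 chase 'e': 0 ⇒ 0;  out=∅∪out(0)=∅
  fail(11) 'd': from fail(0)=0 chase 'd': 0 ⇒ 0;  out=∅∪out(0)=∅
  fail(13) 'c': from fail(0)=0 chase 'c': 0 ⇒ 0;  out=∅∪out(0)=∅
  fail(2) 'bb': from fail(1)=0 chase 'b': 0 ⇒ 1;  out={0}∪out(1)={0,6}
  fail(4) 'ea': from fail(3)=0 chase 'a': 0 ⇒ 0;  out={1}∪out(0)={1}
  fail(5) 'be': from fail(1)=0 chase 'e': 0 ⇒ 3;  out={2}∪out(3)={2}
  fail(6) 'bd': from fail(1)=0 chase 'd': 0 ⇒ 11;  out=∅∪out(11)=∅
  fail(12) 'da': from fail(11)=0 chase 'a': 0 ⇒ 0;  out={4}∪out(0)={4}
  fail(14) 'ce': from fail(13)=0 chase 'e': 0 ⇒ 3;  out=∅∪out(3)=∅
  fail(7) 'bdc': from fail(6)=11 chase 'c': 11→0 ⇒ 13;  out=∅∪out(13)=∅
  fail(15) 'cee': from fail(14)=3 chase 'e': 3→0 ⇒ 3;  out=∅∪out(3)=∅
  fail(8) 'bdce': from fail(7)=13 chase 'e': 13 ⇒ 14;  out=∅∪out(14)=∅
  fail(16) 'ceed': from fail(15)=3 chase 'd': 3→0 ⇒ 11;  out=∅∪out(11)=∅
  fail(9) 'bdcee': from fail(8)=14 chase 'e': 14 ⇒ 15;  out=∅∪out(15)=∅
  fail(17) 'ceede': from fail(16)=11 chase 'e': 11→0 ⇒ 3;  out={5}∪out(3)={5}
  fail(10) 'bdceec': from fail(9)=15 chase 'c': 15→3→0 ⇒ 13;  out={3}∪out(13)={3}

Text stream:
[0] read 'd'  n0⇒n11
[1] read 'd'  n11⇒n11 ·f
[2] read 'e'  n11⇒n3 ·f
[3] read 'c'  n3⇒n13 ·f
[4] read 'b'  n13⇒n1 ·f  emit P6@[4:4]
[5] read 'd'  n1⇒n6
[6] read 'b'  n6⇒n1 ·f  emit P6@[6:6]
[7] read 'b'  n1⇒n2  emit P0@[6:7],P6@[7:7]
[8] read 'd'  n2⇒n6 ·f
[9] read 'c'  n6⇒n7
[10] read 'e'  n7⇒n8
[11] read 'e'  n8⇒n9
[12] read 'c'  n9⇒n10  emit P3@[7:12]
[13] read 'd'  n10⇒n11 ·f
[14] read 'b'  n11⇒n1 ·f  emit P6@[14:14]
[15] read 'd'  n1⇒n6
[16] read 'c'  n6⇒n7
[17] read 'e'  n7⇒n8
[18] read 'e'  n8⇒n9
[19] read 'c'  n9⇒n10  emit P3@[14:19]
[20] read 'a'  n10⇒n0 ·f
[21] read 'd'  n0⇒n11
[22] read 'b'  n11⇒n1 ·f  emit P6@[22:22]
[23] read 'a'  n1⇒n0 ·f
[24] read 'a'  n0⇒n0
[25] read 'b'  n0⇒n1  emit P6@[25:25]
[26] read 'b'  n1⇒n2  emit P0@[25:26],P6@[26:26]
[27] read 'd'  n2⇒n6 ·f
[28] read 'c'  n6⇒n7
[29] read 'e'  n7⇒n8
[30] read 'e'  n8⇒n9
[31] read 'c'  n9⇒n10  emit P3@[26:31]
[32] read 'b'  n10⇒n1 ·f  emit P6@[32:32]
[33] read 'b'  n1⇒n2  emit P0@[32:33],P6@[33:33]
[34] read 'd'  n2⇒n6 ·f
[35] read 'c'  n6⇒n7
[36] read 'c'  n7⇒n13 ·f
[37] read 'd'  n13⇒n11 ·f
[38] read 'd'  n11⇒n11 ·f
[39] read 'c'  n11⇒n13 ·f
[40] read 'c'  n13⇒n13 ·f
[41] read 'e'  n13⇒n14
[42] read 'e'  n14⇒n15
[43] read 'd'  n15⇒n16
[44] read 'e'  n16⇒n17  emit P5@[40:44]
[45] read 'e'  n17⇒n3 ·f
[46] read 'b'  n3⇒n1 ·f  emit P6@[46:46]
[47] read 'd'  n1⇒n6
[48] read 'a'  n6⇒n12 ·f  emit P4@[47:48]
[49] read 'c'  n12⇒n13 ·f
[50] read 'e'  n13⇒n14
[51] read 'a'  n14⇒n4 ·f  emit P1@[50:51]
[52] read 'd'  n4⇒n11 ·f
[53] read 'a'  n11⇒n12  emit P4@[52:53]
[54] read 'c'  n12⇒n13 ·f
[55] read 'b'  n13⇒n1 ·f  emit P6@[55:55]
[56] read 'c'  n1⇒n13 ·f
[57] read 'd'  n13⇒n11 ·f
[58] read 'a'  n11⇒n12  emit P4@[57:58]
[59] read 'b'  n12⇒n1 ·f  emit P6@[59:59]
[60] read 'e'  n1⇒n5  emit P2@[59:60]
[61] read 'b'  n5⇒n1 ·f  emit P6@[61:61]
[62] read 'd'  n1⇒n6
[63] read 'a'  n6⇒n12 ·f  emit P4@[62:63]
[64] read 'b'  n12⇒n1 ·f  emit P6@[64:64]
[65] read 'e'  n1⇒n5  emit P2@[64:65]
[66] read 'e'  n5⇒n3 ·f
[67] read 'a'  n3⇒n4  emit P1@[66:67]
[68] read 'e'  n4⇒n3 ·f
[69] read 'a'  n3⇒n4  emit P1@[68:69]
[70] read 'c'  n4⇒n13 ·f
[71] read 'b'  n13⇒n1 ·f  emit P6@[71:71]
[72] read 'e'  n1⇒n5  emit P2@[71:72]
[73] read 'a'  n5⇒n4 ·f  emit P1@[72:73]
[74] read 'b'  n4⇒n1 ·f  emit P6@[74:74]
[75] read 'b'  n1⇒n2  emit P0@[74:75],P6@[75:75]

Result: [[4,6],[6,6],[7,0],[7,6],[12,3],[14,6],[19,3],[22,6],[25,6],[26,0],[26,6],[31,3],[32,6],[33,0],[33,6],[44,5],[46,6],[48,4],[51,1],[53,4],[55,6],[58,4],[59,6],[60,2],[61,6],[63,4],[64,6],[65,2],[67,1],[69,1],[71,6],[72,2],[73,1],[74,6],[75,0],[75,6]]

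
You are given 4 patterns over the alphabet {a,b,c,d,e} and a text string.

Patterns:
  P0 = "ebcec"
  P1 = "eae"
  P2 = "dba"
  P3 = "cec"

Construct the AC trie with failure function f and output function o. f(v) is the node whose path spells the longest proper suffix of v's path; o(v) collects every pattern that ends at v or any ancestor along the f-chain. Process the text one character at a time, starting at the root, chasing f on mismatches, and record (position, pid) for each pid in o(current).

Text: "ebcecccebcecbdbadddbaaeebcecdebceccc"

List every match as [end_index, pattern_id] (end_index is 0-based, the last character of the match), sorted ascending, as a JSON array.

Construct AC machine:
Trie (insert patterns):
  n0 'ε': c→11 d→8 e→1
  n1 'e': a→6 b→2
  n2 'eb': c→3
  n3 'ebc': e→4
  n4 'ebce': c→5
  n5 'ebcec': ·  [P0 ends]
  n6 'ea': e→7
  n7 'eae': ·  [P1 ends]
  n8 'd': b→9
  n9 'db': a→10
  n10 'dba': ·  [P2 ends]
  n11 'c': e→12
  n12 'ce': c→13
  n13 'cec': ·  [P3 ends]

Failure links (BFS by depth):
  fail(1) 'e': from fail(0)=0 chase 'e': 0 ⇒ 0;  out=∅∪out(0)=∅
  fail(8) 'd': from fail(0)=0 chase 'd': 0 ⇒ 0;  out=∅∪out(0)=∅
  fail(11) 'c': from fail(0)=0 chase 'c': 0 ⇒ 0;  out=∅∪out(0)=∅
  fail(2) 'eb': from fail(1)=0 chase 'b': 0 ⇒ 0;  out=∅∪out(0)=∅
  fail(6) 'ea': from fail(1)=0 chase 'a': 0 ⇒ 0;  out=∅∪out(0)=∅
  fail(9) 'db': from fail(8)=0 chase 'b': 0 ⇒ 0;  out=∅∪out(0)=∅
  fail(12) 'ce': from fail(11)=0 chase 'e': 0 ⇒ 1;  out=∅∪out(1)=∅
  fail(3) 'ebc': from fail(2)=0 chase 'c': 0 ⇒ 11;  out=∅∪out(11)=∅
  fail(7) 'eae': from fail(6)=0 chase 'e': 0 ⇒ 1;  out={1}∪out(1)={1}
  fail(10) 'dba': from fail(9)=0 chase 'a': 0 ⇒ 0;  out={2}∪out(0)={2}
  fail(13) 'cec': from fail(12)=1 chase 'c': 1→0 ⇒ 11;  out={3}∪out(11)={3}
  fail(4) 'ebce': from fail(3)=11 chase 'e': 11 ⇒ 12;  out=∅∪out(12)=∅
  fail(5) 'ebcec': from fail(4)=12 chase 'c': 12 ⇒ 13;  out={0}∪out(13)={0,3}

Scan:
i=0 'e': node 0→1
i=1 'b': node 1→2
i=2 'c': node 2→3
i=3 'e': node 3→4
i=4 'c': node 4→5  → match P0@[0:4],P3@[2:4]
i=5 'c': node 5→11 ·f
i=6 'c': node 11→11 ·f
i=7 'e': node 11→12
i=8 'b': node 12→2 ·f
i=9 'c': node 2→3
i=10 'e': node 3→4
i=11 'c': node 4→5  → match P0@[7:11],P3@[9:11]
i=12 'b': node 5→0 ·f
i=13 'd': node 0→8
i=14 'b': node 8→9
i=15 'a': node 9→10  → match P2@[13:15]
i=16 'd': node 10→8 ·f
i=17 'd': node 8→8 ·f
i=18 'd': node 8→8 ·f
i=19 'b': node 8→9
i=20 'a': node 9→10  → match P2@[18:20]
i=21 'a': node 10→0 ·f
i=22 'e': node 0→1
i=23 'e': node 1→1 ·f
i=24 'b': node 1→2
i=25 'c': node 2→3
i=26 'e': node 3→4
i=27 'c': node 4→5  → match P0@[23:27],P3@[25:27]
i=28 'd': node 5→8 ·f
i=29 'e': node 8→1 ·f
i=30 'b': node 1→2
i=31 'c': node 2→3
i=32 'e': node 3→4
i=33 'c': node 4→5  → match P0@[29:33],P3@[31:33]
i=34 'c': node 5→11 ·f
i=35 'c': node 11→11 ·f

Matches: [[4,0],[4,3],[11,0],[11,3],[15,2],[20,2],[27,0],[27,3],[33,0],[33,3]]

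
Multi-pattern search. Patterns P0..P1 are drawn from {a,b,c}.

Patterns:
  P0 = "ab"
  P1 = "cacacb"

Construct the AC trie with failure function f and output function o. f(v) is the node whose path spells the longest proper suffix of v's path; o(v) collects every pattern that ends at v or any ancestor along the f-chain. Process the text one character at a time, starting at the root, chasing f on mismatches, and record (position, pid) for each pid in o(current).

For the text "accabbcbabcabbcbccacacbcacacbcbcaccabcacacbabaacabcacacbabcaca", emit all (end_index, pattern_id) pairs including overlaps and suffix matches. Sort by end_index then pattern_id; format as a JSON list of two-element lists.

Build:
Trie (insert patterns):
  n0 'ε': a→1 c→3
  n1 'a': b→2
  n2 'ab': ·  ←P0
  n3 'c': a→4
  n4 'ca': c→5
  n5 'cac': a→6
  n6 'caca': c→7
  n7 'cacac': b→8
  n8 'cacacb': ·  ←P1

BFS fail/out derivation:
  n1('a'): parent n0 fail=0; on 'a' 0 → fail=0;  out ∅∪∅=∅
  n3('c'): parent n0 fail=0; on 'c' 0 → fail=0;  out ∅∪∅=∅
  n2('ab'): parent n1 fail=0; on 'b' 0 → fail=0;  out {0}∪∅={0}
  n4('ca'): parent n3 fail=0; on 'a' 0 → fail=1;  out ∅∪∅=∅
  n5('cac'): parent n4 fail=1; on 'c' 1→0 → fail=3;  out ∅∪∅=∅
  n6('caca'): parent n5 fail=3; on 'a' 3 → fail=4;  out ∅∪∅=∅
  n7('cacac'): parent n6 fail=4; on 'c' 4 → fail=5;  out ∅∪∅=∅
  n8('cacacb'): parent n7 fail=5; on 'b' 5→3→0 → fail=0;  out {1}∪∅={1}

Scan:
pos 0 'a': at 1
pos 1 'c': at 3 (fail-walked)
pos 2 'c': at 3 (fail-walked)
pos 3 'a': at 4
pos 4 'b': at 2 (fail-walked)  → match P0@[3:4]
pos 5 'b': at 0 (fail-walked)
pos 6 'c': at 3
pos 7 'b': at 0 (fail-walked)
pos 8 'a': at 1
pos 9 'b': at 2  → match P0@[8:9]
pos 10 'c': at 3 (fail-walked)
pos 11 'a': at 4
pos 12 'b': at 2 (fail-walked)  → match P0@[11:12]
pos 13 'b': at 0 (fail-walked)
pos 14 'c': at 3
pos 15 'b': at 0 (fail-walked)
pos 16 'c': at 3
pos 17 'c': at 3 (fail-walked)
pos 18 'a': at 4
pos 19 'c': at 5
pos 20 'a': at 6
pos 21 'c': at 7
pos 22 'b': at 8  → match P1@[17:22]
pos 23 'c': at 3 (fail-walked)
pos 24 'a': at 4
pos 25 'c': at 5
pos 26 'a': at 6
pos 27 'c': at 7
pos 28 'b': at 8  → match P1@[23:28]
pos 29 'c': at 3 (fail-walked)
pos 30 'b': at 0 (fail-walked)
pos 31 'c': at 3
pos 32 'a': at 4
pos 33 'c': at 5
pos 34 'c': at 3 (fail-walked)
pos 35 'a': at 4
pos 36 'b': at 2 (fail-walked)  → match P0@[35:36]
pos 37 'c': at 3 (fail-walked)
pos 38 'a': at 4
pos 39 'c': at 5
pos 40 'a': at 6
pos 41 'c': at 7
pos 42 'b': at 8  → match P1@[37:42]
pos 43 'a': at 1 (fail-walked)
pos 44 'b': at 2  → match P0@[43:44]
pos 45 'a': at 1 (fail-walked)
pos 46 'a': at 1 (fail-walked)
pos 47 'c': at 3 (fail-walked)
pos 48 'a': at 4
pos 49 'b': at 2 (fail-walked)  → match P0@[48:49]
pos 50 'c': at 3 (fail-walked)
pos 51 'a': at 4
pos 52 'c': at 5
pos 53 'a': at 6
pos 54 'c': at 7
pos 55 'b': at 8  → match P1@[50:55]
pos 56 'a': at 1 (fail-walked)
pos 57 'b': at 2  → match P0@[56:57]
pos 58 'c': at 3 (fail-walked)
pos 59 'a': at 4
pos 60 'c': at 5
pos 61 'a': at 6

Matches: [[4,0],[9,0],[12,0],[22,1],[28,1],[36,0],[42,1],[44,0],[49,0],[55,1],[57,0]]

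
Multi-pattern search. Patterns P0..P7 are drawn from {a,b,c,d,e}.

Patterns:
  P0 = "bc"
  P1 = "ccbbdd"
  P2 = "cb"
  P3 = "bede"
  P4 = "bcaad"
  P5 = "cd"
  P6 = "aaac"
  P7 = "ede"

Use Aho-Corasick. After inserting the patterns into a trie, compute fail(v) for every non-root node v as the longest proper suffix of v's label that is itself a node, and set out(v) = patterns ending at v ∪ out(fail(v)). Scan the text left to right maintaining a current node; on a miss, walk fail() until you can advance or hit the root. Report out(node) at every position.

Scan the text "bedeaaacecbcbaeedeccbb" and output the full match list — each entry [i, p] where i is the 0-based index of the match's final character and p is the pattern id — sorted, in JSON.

Construct AC machine:
Trie (insert patterns):
  n0 'ε': a→17 b→1 c→3 e→21
  n1 'b': c→2 e→10
  n2 'bc': a→13  [P0 ends]
  n3 'c': b→9 c→4 d→16
  n4 'cc': b→5
  n5 'ccb': b→6
  n6 'ccbb': d→7
  n7 'ccbbd': d→8
  n8 'ccbbdd': ·  [P1 ends]
  n9 'cb': ·  [P2 ends]
  n10 'be': d→11
  n11 'bed': e→12
  n12 'bede': ·  [P3 ends]
  n13 'bca': a→14
  n14 'bcaa': d→15
  n15 'bcaad': ·  [P4 ends]
  n16 'cd': ·  [P5 ends]
  n17 'a': a→18
  n18 'aa': a→19
  n19 'aaa': c→20
  n20 'aaac': ·  [P6 ends]
  n21 'e': d→22
  n22 'ed': e→23
  n23 'ede': ·  [P7 ends]

BFS fail/out derivation:
  n1('b'): parent n0 fail=0; on 'b' 0 → fail=0;  out ∅∪∅=∅
  n3('c'): parent n0 fail=0; on 'c' 0 → fail=0;  out ∅∪∅=∅
  n17('a'): parent n0 fail=0; on 'a' 0 → fail=0;  out ∅∪∅=∅
  n21('e'): parent n0 fail=0; on 'e' 0 → fail=0;  out ∅∪∅=∅
  n2('bc'): parent n1 fail=0; on 'c' 0 → fail=3;  out {0}∪∅={0}
  n4('cc'): parent n3 fail=0; on 'c' 0 → fail=3;  out ∅∪∅=∅
  n9('cb'): parent n3 fail=0; on 'b' 0 → fail=1;  out {2}∪∅={2}
  n10('be'): parent n1 fail=0; on 'e' 0 → fail=21;  out ∅∪∅=∅
  n16('cd'): parent n3 fail=0; on 'd' 0 → fail=0;  out {5}∪∅={5}
  n18('aa'): parent n17 fail=0; on 'a' 0 → fail=17;  out ∅∪∅=∅
  n22('ed'): parent n21 fail=0; on 'd' 0 → fail=0;  out ∅∪∅=∅
  n5('ccb'): parent n4 fail=3; on 'b' 3 → fail=9;  out ∅∪{2}={2}
  n11('bed'): parent n10 fail=21; on 'd' 21 → fail=22;  out ∅∪∅=∅
  n13('bca'): parent n2 fail=3; on 'a' 3→0 → fail=17;  out ∅∪∅=∅
  n19('aaa'): parent n18 fail=17; on 'a' 17 → fail=18;  out ∅∪∅=∅
  n23('ede'): parent n22 fail=0; on 'e' 0 → fail=21;  out {7}∪∅={7}
  n6('ccbb'): parent n5 fail=9; on 'b' 9→1→0 → fail=1;  out ∅∪∅=∅
  n12('bede'): parent n11 fail=22; on 'e' 22 → fail=23;  out {3}∪{7}={3,7}
  n14('bcaa'): parent n13 fail=17; on 'a' 17 → fail=18;  out ∅∪∅=∅
  n20('aaac'): parent n19 fail=18; on 'c' 18→17→0 → fail=3;  out {6}∪∅={6}
  n7('ccbbd'): parent n6 fail=1; on 'd' 1→0 → fail=0;  out ∅∪∅=∅
  n15('bcaad'): parent n14 fail=18; on 'd' 18→17→0 → fail=0;  out {4}∪∅={4}
  n8('ccbbdd'): parent n7 fail=0; on 'd' 0 → fail=0;  out {1}∪∅={1}

Run:
pos 0 'b': at 1
pos 1 'e': at 10
pos 2 'd': at 11
pos 3 'e': at 12  ** P3@[0:3],P7@[1:3]
pos 4 'a': at 17 ·f
pos 5 'a': at 18
pos 6 'a': at 19
pos 7 'c': at 20  ** P6@[4:7]
pos 8 'e': at 21 ·f
pos 9 'c': at 3 ·f
pos 10 'b': at 9  ** P2@[9:10]
pos 11 'c': at 2 ·f  ** P0@[10:11]
pos 12 'b': at 9 ·f  ** P2@[11:12]
pos 13 'a': at 17 ·f
pos 14 'e': at 21 ·f
pos 15 'e': at 21 ·f
pos 16 'd': at 22
pos 17 'e': at 23  ** P7@[15:17]
pos 18 'c': at 3 ·f
pos 19 'c': at 4
pos 20 'b': at 5  ** P2@[19:20]
pos 21 'b': at 6

All matches (sorted): [[3,3],[3,7],[7,6],[10,2],[11,0],[12,2],[17,7],[20,2]]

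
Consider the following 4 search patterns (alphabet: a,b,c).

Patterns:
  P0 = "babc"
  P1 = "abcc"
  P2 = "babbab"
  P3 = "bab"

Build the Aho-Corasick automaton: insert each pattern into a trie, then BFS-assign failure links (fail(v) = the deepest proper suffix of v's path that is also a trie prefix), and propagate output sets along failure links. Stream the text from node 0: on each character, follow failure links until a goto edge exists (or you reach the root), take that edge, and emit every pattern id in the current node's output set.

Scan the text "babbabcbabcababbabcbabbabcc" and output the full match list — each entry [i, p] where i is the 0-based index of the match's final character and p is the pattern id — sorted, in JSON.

Build:
Trie (insert patterns):
  n0 'ε': a→5 b→1
  n1 'b': a→2
  n2 'ba': b→3
  n3 'bab': b→9 c→4  ←P3
  n4 'babc': ·  ←P0
  n5 'a': b→6
  n6 'ab': c→7
  n7 'abc': c→8
  n8 'abcc': ·  ←P1
  n9 'babb': a→10
  n10 'babba': b→11
  n11 'babbab': ·  ←P2

Failure links (BFS by depth):
  n1('b'): parent n0 fail=0; on 'b' 0 → fail=0;  out ∅∪∅=∅
  n5('a'): parent n0 fail=0; on 'a' 0 → fail=0;  out ∅∪∅=∅
  n2('ba'): parent n1 fail=0; on 'a' 0 → fail=5;  out ∅∪∅=∅
  n6('ab'): parent n5 fail=0; on 'b' 0 → fail=1;  out ∅∪∅=∅
  n3('bab'): parent n2 fail=5; on 'b' 5 → fail=6;  out {3}∪∅={3}
  n7('abc'): parent n6 fail=1; on 'c' 1→0 → fail=0;  out ∅∪∅=∅
  n4('babc'): parent n3 fail=6; on 'c' 6 → fail=7;  out {0}∪∅={0}
  n8('abcc'): parent n7 fail=0; on 'c' 0 → fail=0;  out {1}∪∅={1}
  n9('babb'): parent n3 fail=6; on 'b' 6→1→0 → fail=1;  out ∅∪∅=∅
  n10('babba'): parent n9 fail=1; on 'a' 1 → fail=2;  out ∅∪∅=∅
  n11('babbab'): parent n10 fail=2; on 'b' 2 → fail=3;  out {2}∪{3}={2,3}

Scan:
i=0 'b': node 0→1
i=1 'a': node 1→2
i=2 'b': node 2→3  emit P3@[0:2]
i=3 'b': node 3→9
i=4 'a': node 9→10
i=5 'b': node 10→11  emit P2@[0:5],P3@[3:5]
i=6 'c': node 11→4 (via fail)  emit P0@[3:6]
i=7 'b': node 4→1 (via fail)
i=8 'a': node 1→2
i=9 'b': node 2→3  emit P3@[7:9]
i=10 'c': node 3→4  emit P0@[7:10]
i=11 'a': node 4→5 (via fail)
i=12 'b': node 5→6
i=13 'a': node 6→2 (via fail)
i=14 'b': node 2→3  emit P3@[12:14]
i=15 'b': node 3→9
i=16 'a': node 9→10
i=17 'b': node 10→11  emit P2@[12:17],P3@[15:17]
i=18 'c': node 11→4 (via fail)  emit P0@[15:18]
i=19 'b': node 4→1 (via fail)
i=20 'a': node 1→2
i=21 'b': node 2→3  emit P3@[19:21]
i=22 'b': node 3→9
i=23 'a': node 9→10
i=24 'b': node 10→11  emit P2@[19:24],P3@[22:24]
i=25 'c': node 11→4 (via fail)  emit P0@[22:25]
i=26 'c': node 4→8 (via fail)  emit P1@[23:26]

Matches: [[2,3],[5,2],[5,3],[6,0],[9,3],[10,0],[14,3],[17,2],[17,3],[18,0],[21,3],[24,2],[24,3],[25,0],[26,1]]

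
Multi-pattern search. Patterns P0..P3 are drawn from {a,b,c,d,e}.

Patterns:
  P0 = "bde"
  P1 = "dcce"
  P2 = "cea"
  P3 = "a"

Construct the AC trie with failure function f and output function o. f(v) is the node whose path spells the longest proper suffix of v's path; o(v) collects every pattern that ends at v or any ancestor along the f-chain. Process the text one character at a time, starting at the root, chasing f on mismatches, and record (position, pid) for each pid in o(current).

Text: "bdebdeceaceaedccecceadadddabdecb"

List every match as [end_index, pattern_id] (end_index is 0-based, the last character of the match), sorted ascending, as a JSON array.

Build:
Trie (insert patterns):
  0='ε' goto a→11 b→1 c→8 d→4
  1='b' goto d→2
  2='bd' goto e→3
  3='bde' goto ·  [P0 ends]
  4='d' goto c→5
  5='dc' goto c→6
  6='dcc' goto e→7
  7='dcce' goto ·  [P1 ends]
  8='c' goto e→9
  9='ce' goto a→10
  10='cea' goto ·  [P2 ends]
  11='a' goto ·  [P3 ends]

Failure links (BFS by depth):
  n1('b'): parent n0 fail=0; on 'b' 0 → fail=0;  out ∅∪∅=∅
  n4('d'): parent n0 fail=0; on 'd' 0 → fail=0;  out ∅∪∅=∅
  n8('c'): parent n0 fail=0; on 'c' 0 → fail=0;  out ∅∪∅=∅
  n11('a'): parent n0 fail=0; on 'a' 0 → fail=0;  out {3}∪∅={3}
  n2('bd'): parent n1 fail=0; on 'd' 0 → fail=4;  out ∅∪∅=∅
  n5('dc'): parent n4 fail=0; on 'c' 0 → fail=8;  out ∅∪∅=∅
  n9('ce'): parent n8 fail=0; on 'e' 0 → fail=0;  out ∅∪∅=∅
  n3('bde'): parent n2 fail=4; on 'e' 4→0 → fail=0;  out {0}∪∅={0}
  n6('dcc'): parent n5 fail=8; on 'c' 8→0 → fail=8;  out ∅∪∅=∅
  n10('cea'): parent n9 fail=0; on 'a' 0 → fail=11;  out {2}∪{3}={2,3}
  n7('dcce'): parent n6 fail=8; on 'e' 8 → fail=9;  out {1}∪∅={1}

Text stream:
pos 0 'b': at 1
pos 1 'd': at 2
pos 2 'e': at 3  → match P0@[0:2]
pos 3 'b': at 1 (fail-walked)
pos 4 'd': at 2
pos 5 'e': at 3  → match P0@[3:5]
pos 6 'c': at 8 (fail-walked)
pos 7 'e': at 9
pos 8 'a': at 10  → match P2@[6:8],P3@[8:8]
pos 9 'c': at 8 (fail-walked)
pos 10 'e': at 9
pos 11 'a': at 10  → match P2@[9:11],P3@[11:11]
pos 12 'e': at 0 (fail-walked)
pos 13 'd': at 4
pos 14 'c': at 5
pos 15 'c': at 6
pos 16 'e': at 7  → match P1@[13:16]
pos 17 'c': at 8 (fail-walked)
pos 18 'c': at 8 (fail-walked)
pos 19 'e': at 9
pos 20 'a': at 10  → match P2@[18:20],P3@[20:20]
pos 21 'd': at 4 (fail-walked)
pos 22 'a': at 11 (fail-walked)  → match P3@[22:22]
pos 23 'd': at 4 (fail-walked)
pos 24 'd': at 4 (fail-walked)
pos 25 'd': at 4 (fail-walked)
pos 26 'a': at 11 (fail-walked)  → match P3@[26:26]
pos 27 'b': at 1 (fail-walked)
pos 28 'd': at 2
pos 29 'e': at 3  → match P0@[27:29]
pos 30 'c': at 8 (fail-walked)
pos 31 'b': at 1 (fail-walked)

Result: [[2,0],[5,0],[8,2],[8,3],[11,2],[11,3],[16,1],[20,2],[20,3],[22,3],[26,3],[29,0]]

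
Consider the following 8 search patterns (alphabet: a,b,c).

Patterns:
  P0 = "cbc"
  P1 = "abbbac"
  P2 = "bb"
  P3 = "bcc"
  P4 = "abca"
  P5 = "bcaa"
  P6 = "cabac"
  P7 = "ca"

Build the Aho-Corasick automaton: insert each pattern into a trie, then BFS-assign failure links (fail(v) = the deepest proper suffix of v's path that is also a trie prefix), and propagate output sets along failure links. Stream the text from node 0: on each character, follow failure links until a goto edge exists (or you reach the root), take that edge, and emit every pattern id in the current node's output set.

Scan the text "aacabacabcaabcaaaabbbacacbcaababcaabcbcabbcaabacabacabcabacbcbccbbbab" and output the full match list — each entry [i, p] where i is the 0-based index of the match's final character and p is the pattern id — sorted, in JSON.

Build:
Trie nodes:
  n0 'ε': a→4 b→10 c→1
  n1 'c': a→18 b→2
  n2 'cb': c→3
  n3 'cbc': ·  ←P0
  n4 'a': b→5
  n5 'ab': b→6 c→14
  n6 'abb': b→7
  n7 'abbb': a→8
  n8 'abbba': c→9
  n9 'abbbac': ·  ←P1
  n10 'b': b→11 c→12
  n11 'bb': ·  ←P2
  n12 'bc': a→16 c→13
  n13 'bcc': ·  ←P3
  n14 'abc': a→15
  n15 'abca': ·  ←P4
  n16 'bca': a→17
  n17 'bcaa': ·  ←P5
  n18 'ca': b→19  ←P7
  n19 'cab': a→20
  n20 'caba': c→21
  n21 'cabac': ·  ←P6

BFS fail/out derivation:
  fail(1) 'c': from fail(0)=0 chase 'c': 0 ⇒ 0;  out=∅∪out(0)=∅
  fail(4) 'a': from fail(0)=0 chase 'a': 0 ⇒ 0;  out=∅∪out(0)=∅
  fail(10) 'b': from fail(0)=0 chase 'b': 0 ⇒ 0;  out=∅∪out(0)=∅
  fail(2) 'cb': from fail(1)=0 chase 'b': 0 ⇒ 10;  out=∅∪out(10)=∅
  fail(5) 'ab': from fail(4)=0 chase 'b': 0 ⇒ 10;  out=∅∪out(10)=∅
  fail(11) 'bb': from fail(10)=0 chase 'b': 0 ⇒ 10;  out={2}∪out(10)={2}
  fail(12) 'bc': from fail(10)=0 chase 'c': 0 ⇒ 1;  out=∅∪out(1)=∅
  fail(18) 'ca': from fail(1)=0 chase 'a': 0 ⇒ 4;  out={7}∪out(4)={7}
  fail(3) 'cbc': from fail(2)=10 chase 'c': 10 ⇒ 12;  out={0}∪out(12)={0}
  fail(6) 'abb': from fail(5)=10 chase 'b': 10 ⇒ 11;  out=∅∪out(11)={2}
  fail(13) 'bcc': from fail(12)=1 chase 'c': 1→0 ⇒ 1;  out={3}∪out(1)={3}
  fail(14) 'abc': from fail(5)=10 chase 'c': 10 ⇒ 12;  out=∅∪out(12)=∅
  fail(16) 'bca': from fail(12)=1 chase 'a': 1 ⇒ 18;  out=∅∪out(18)={7}
  fail(19) 'cab': from fail(18)=4 chase 'b': 4 ⇒ 5;  out=∅∪out(5)=∅
  fail(7) 'abbb': from fail(6)=11 chase 'b': 11→10 ⇒ 11;  out=∅∪out(11)={2}
  fail(15) 'abca': from fail(14)=12 chase 'a': 12 ⇒ 16;  out={4}∪out(16)={4,7}
  fail(17) 'bcaa': from fail(16)=18 chase 'a': 18→4→0 ⇒ 4;  out={5}∪out(4)={5}
  fail(20) 'caba': from fail(19)=5 chase 'a': 5→10→0 ⇒ 4;  out=∅∪out(4)=∅
  fail(8) 'abbba': from fail(7)=11 chase 'a': 11→10→0 ⇒ 4;  out=∅∪out(4)=∅
  fail(21) 'cabac': from fail(20)=4 chase 'c': 4→0 ⇒ 1;  out={6}∪out(1)={6}
  fail(9) 'abbbac': from fail(8)=4 chase 'c': 4→0 ⇒ 1;  out={1}∪out(1)={1}

Run:
[0] read 'a'  n0⇒n4
[1] read 'a'  n4⇒n4 ·f
[2] read 'c'  n4⇒n1 ·f
[3] read 'a'  n1⇒n18  → match P7@[2:3]
[4] read 'b'  n18⇒n19
[5] read 'a'  n19⇒n20
[6] read 'c'  n20⇒n21  → match P6@[2:6]
[7] read 'a'  n21⇒n18 ·f  → match P7@[6:7]
[8] read 'b'  n18⇒n19
[9] read 'c'  n19⇒n14 ·f
[10] read 'a'  n14⇒n15  → match P4@[7:10],P7@[9:10]
[11] read 'a'  n15⇒n17 ·f  → match P5@[8:11]
[12] read 'b'  n17⇒n5 ·f
[13] read 'c'  n5⇒n14
[14] read 'a'  n14⇒n15  → match P4@[11:14],P7@[13:14]
[15] read 'a'  n15⇒n17 ·f  → match P5@[12:15]
[16] read 'a'  n17⇒n4 ·f
[17] read 'a'  n4⇒n4 ·f
[18] read 'b'  n4⇒n5
[19] read 'b'  n5⇒n6  → match P2@[18:19]
[20] read 'b'  n6⇒n7  → match P2@[19:20]
[21] read 'a'  n7⇒n8
[22] read 'c'  n8⇒n9  → match P1@[17:22]
[23] read 'a'  n9⇒n18 ·f  → match P7@[22:23]
[24] read 'c'  n18⇒n1 ·f
[25] read 'b'  n1⇒n2
[26] read 'c'  n2⇒n3  → match P0@[24:26]
[27] read 'a'  n3⇒n16 ·f  → match P7@[26:27]
[28] read 'a'  n16⇒n17  → match P5@[25:28]
[29] read 'b'  n17⇒n5 ·f
[30] read 'a'  n5⇒n4 ·f
[31] read 'b'  n4⇒n5
[32] read 'c'  n5⇒n14
[33] read 'a'  n14⇒n15  → match P4@[30:33],P7@[32:33]
[34] read 'a'  n15⇒n17 ·f  → match P5@[31:34]
[35] read 'b'  n17⇒n5 ·f
[36] read 'c'  n5⇒n14
[37] read 'b'  n14⇒n2 ·f
[38] read 'c'  n2⇒n3  → match P0@[36:38]
[39] read 'a'  n3⇒n16 ·f  → match P7@[38:39]
[40] read 'b'  n16⇒n19 ·f
[41] read 'b'  n19⇒n6 ·f  → match P2@[40:41]
[42] read 'c'  n6⇒n12 ·f
[43] read 'a'  n12⇒n16  → match P7@[42:43]
[44] read 'a'  n16⇒n17  → match P5@[41:44]
[45] read 'b'  n17⇒n5 ·f
[46] read 'a'  n5⇒n4 ·f
[47] read 'c'  n4⇒n1 ·f
[48] read 'a'  n1⇒n18  → match P7@[47:48]
[49] read 'b'  n18⇒n19
[50] read 'a'  n19⇒n20
[51] read 'c'  n20⇒n21  → match P6@[47:51]
[52] read 'a'  n21⇒n18 ·f  → match P7@[51:52]
[53] read 'b'  n18⇒n19
[54] read 'c'  n19⇒n14 ·f
[55] read 'a'  n14⇒n15  → match P4@[52:55],P7@[54:55]
[56] read 'b'  n15⇒n19 ·f
[57] read 'a'  n19⇒n20
[58] read 'c'  n20⇒n21  → match P6@[54:58]
[59] read 'b'  n21⇒n2 ·f
[60] read 'c'  n2⇒n3  → match P0@[58:60]
[61] read 'b'  n3⇒n2 ·f
[62] read 'c'  n2⇒n3  → match P0@[60:62]
[63] read 'c'  n3⇒n13 ·f  → match P3@[61:63]
[64] read 'b'  n13⇒n2 ·f
[65] read 'b'  n2⇒n11 ·f  → match P2@[64:65]
[66] read 'b'  n11⇒n11 ·f  → match P2@[65:66]
[67] read 'a'  n11⇒n4 ·f
[68] read 'b'  n4⇒n5

Matches: [[3,7],[6,6],[7,7],[10,4],[10,7],[11,5],[14,4],[14,7],[15,5],[19,2],[20,2],[22,1],[23,7],[26,0],[27,7],[28,5],[33,4],[33,7],[34,5],[38,0],[39,7],[41,2],[43,7],[44,5],[48,7],[51,6],[52,7],[55,4],[55,7],[58,6],[60,0],[62,0],[63,3],[65,2],[66,2]]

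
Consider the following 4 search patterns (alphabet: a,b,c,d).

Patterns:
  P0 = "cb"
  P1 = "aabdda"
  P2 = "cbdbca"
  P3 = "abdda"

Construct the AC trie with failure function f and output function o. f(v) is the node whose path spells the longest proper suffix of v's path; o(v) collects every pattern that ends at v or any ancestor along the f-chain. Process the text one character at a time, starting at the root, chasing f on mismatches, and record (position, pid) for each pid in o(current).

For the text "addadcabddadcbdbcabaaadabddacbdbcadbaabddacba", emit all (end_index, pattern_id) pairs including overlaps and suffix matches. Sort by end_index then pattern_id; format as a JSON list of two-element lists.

Build:
Trie nodes:
  n0 'ε': a→3 c→1
  n1 'c': b→2
  n2 'cb': d→9  [P0 ends]
  n3 'a': a→4 b→13
  n4 'aa': b→5
  n5 'aab': d→6
  n6 'aabd': d→7
  n7 'aabdd': a→8
  n8 'aabdda': ·  [P1 ends]
  n9 'cbd': b→10
  n10 'cbdb': c→11
  n11 'cbdbc': a→12
  n12 'cbdbca': ·  [P2 ends]
  n13 'ab': d→14
  n14 'abd': d→15
  n15 'abdd': a→16
  n16 'abdda': ·  [P3 ends]

Failure links (BFS by depth):
  fail(1) 'c': from fail(0)=0 chase 'c': 0 ⇒ 0;  out=∅∪out(0)=∅
  fail(3) 'a': from fail(0)=0 chase 'a': 0 ⇒ 0;  out=∅∪out(0)=∅
  fail(2) 'cb': from fail(1)=0 chase 'b': 0 ⇒ 0;  out={0}∪out(0)={0}
  fail(4) 'aa': from fail(3)=0 chase 'a': 0 ⇒ 3;  out=∅∪out(3)=∅
  fail(13) 'ab': from fail(3)=0 chase 'b': 0 ⇒ 0;  out=∅∪out(0)=∅
  fail(5) 'aab': from fail(4)=3 chase 'b': 3 ⇒ 13;  out=∅∪out(13)=∅
  fail(9) 'cbd': from fail(2)=0 chase 'd': 0 ⇒ 0;  out=∅∪out(0)=∅
  fail(14) 'abd': from fail(13)=0 chase 'd': 0 ⇒ 0;  out=∅∪out(0)=∅
  fail(6) 'aabd': from fail(5)=13 chase 'd': 13 ⇒ 14;  out=∅∪out(14)=∅
  fail(10) 'cbdb': from fail(9)=0 chase 'b': 0 ⇒ 0;  out=∅∪out(0)=∅
  fail(15) 'abdd': from fail(14)=0 chase 'd': 0 ⇒ 0;  out=∅∪out(0)=∅
  fail(7) 'aabdd': from fail(6)=14 chase 'd': 14 ⇒ 15;  out=∅∪out(15)=∅
  fail(11) 'cbdbc': from fail(10)=0 chase 'c': 0 ⇒ 1;  out=∅∪out(1)=∅
  fail(16) 'abdda': from fail(15)=0 chase 'a': 0 ⇒ 3;  out={3}∪out(3)={3}
  fail(8) 'aabdda': from fail(7)=15 chase 'a': 15 ⇒ 16;  out={1}∪out(16)={1,3}
  fail(12) 'cbdbca': from fail(11)=1 chase 'a': 1→0 ⇒ 3;  out={2}∪out(3)={2}

Scan:
[0] read 'a'  n0⇒n3
[1] read 'd'  n3⇒n0 (fail-walked)
[2] read 'd'  n0⇒n0
[3] read 'a'  n0⇒n3
[4] read 'd'  n3⇒n0 (fail-walked)
[5] read 'c'  n0⇒n1
[6] read 'a'  n1⇒n3 (fail-walked)
[7] read 'b'  n3⇒n13
[8] read 'd'  n13⇒n14
[9] read 'd'  n14⇒n15
[10] read 'a'  n15⇒n16  emit P3@[6:10]
[11] read 'd'  n16⇒n0 (fail-walked)
[12] read 'c'  n0⇒n1
[13] read 'b'  n1⇒n2  emit P0@[12:13]
[14] read 'd'  n2⇒n9
[15] read 'b'  n9⇒n10
[16] read 'c'  n10⇒n11
[17] read 'a'  n11⇒n12  emit P2@[12:17]
[18] read 'b'  n12⇒n13 (fail-walked)
[19] read 'a'  n13⇒n3 (fail-walked)
[20] read 'a'  n3⇒n4
[21] read 'a'  n4⇒n4 (fail-walked)
[22] read 'd'  n4⇒n0 (fail-walked)
[23] read 'a'  n0⇒n3
[24] read 'b'  n3⇒n13
[25] read 'd'  n13⇒n14
[26] read 'd'  n14⇒n15
[27] read 'a'  n15⇒n16  emit P3@[23:27]
[28] read 'c'  n16⇒n1 (fail-walked)
[29] read 'b'  n1⇒n2  emit P0@[28:29]
[30] read 'd'  n2⇒n9
[31] read 'b'  n9⇒n10
[32] read 'c'  n10⇒n11
[33] read 'a'  n11⇒n12  emit P2@[28:33]
[34] read 'd'  n12⇒n0 (fail-walked)
[35] read 'b'  n0⇒n0
[36] read 'a'  n0⇒n3
[37] read 'a'  n3⇒n4
[38] read 'b'  n4⇒n5
[39] read 'd'  n5⇒n6
[40] read 'd'  n6⇒n7
[41] read 'a'  n7⇒n8  emit P1@[36:41],P3@[37:41]
[42] read 'c'  n8⇒n1 (fail-walked)
[43] read 'b'  n1⇒n2  emit P0@[42:43]
[44] read 'a'  n2⇒n3 (fail-walked)

Result: [[10,3],[13,0],[17,2],[27,3],[29,0],[33,2],[41,1],[41,3],[43,0]]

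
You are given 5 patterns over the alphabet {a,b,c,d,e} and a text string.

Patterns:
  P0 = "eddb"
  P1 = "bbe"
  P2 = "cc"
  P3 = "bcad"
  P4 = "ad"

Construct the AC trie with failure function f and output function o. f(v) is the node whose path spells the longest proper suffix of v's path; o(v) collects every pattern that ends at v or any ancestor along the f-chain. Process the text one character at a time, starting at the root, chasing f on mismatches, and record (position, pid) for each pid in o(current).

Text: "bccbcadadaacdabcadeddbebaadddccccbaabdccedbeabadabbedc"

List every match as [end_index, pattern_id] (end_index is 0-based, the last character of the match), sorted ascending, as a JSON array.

Build:
Trie (insert patterns):
  n0 'ε': a→13 b→5 c→8 e→1
  n1 'e': d→2
  n2 'ed': d→3
  n3 'edd': b→4
  n4 'eddb': ·  ←P0
  n5 'b': b→6 c→10
  n6 'bb': e→7
  n7 'bbe': ·  ←P1
  n8 'c': c→9
  n9 'cc': ·  ←P2
  n10 'bc': a→11
  n11 'bca': d→12
  n12 'bcad': ·  ←P3
  n13 'a': d→14
  n14 'ad': ·  ←P4

Failure links (BFS by depth):
  fail(1) 'e': from fail(0)=0 chase 'e': 0 ⇒ 0;  out=∅∪out(0)=∅
  fail(5) 'b': from fail(0)=0 chase 'b': 0 ⇒ 0;  out=∅∪out(0)=∅
  fail(8) 'c': from fail(0)=0 chase 'c': 0 ⇒ 0;  out=∅∪out(0)=∅
  fail(13) 'a': from fail(0)=0 chase 'a': 0 ⇒ 0;  out=∅∪out(0)=∅
  fail(2) 'ed': from fail(1)=0 chase 'd': 0 ⇒ 0;  out=∅∪out(0)=∅
  fail(6) 'bb': from fail(5)=0 chase 'b': 0 ⇒ 5;  out=∅∪out(5)=∅
  fail(9) 'cc': from fail(8)=0 chase 'c': 0 ⇒ 8;  out={2}∪out(8)={2}
  fail(10) 'bc': from fail(5)=0 chase 'c': 0 ⇒ 8;  out=∅∪out(8)=∅
  fail(14) 'ad': from fail(13)=0 chase 'd': 0 ⇒ 0;  out={4}∪out(0)={4}
  fail(3) 'edd': from fail(2)=0 chase 'd': 0 ⇒ 0;  out=∅∪out(0)=∅
  fail(7) 'bbe': from fail(6)=5 chase 'e': 5→0 ⇒ 1;  out={1}∪out(1)={1}
  fail(11) 'bca': from fail(10)=8 chase 'a': 8→0 ⇒ 13;  out=∅∪out(13)=∅
  fail(4) 'eddb': from fail(3)=0 chase 'b': 0 ⇒ 5;  out={0}∪out(5)={0}
  fail(12) 'bcad': from fail(11)=13 chase 'd': 13 ⇒ 14;  out={3}∪out(14)={3,4}

Scan:
pos 0 'b': at 5
pos 1 'c': at 10
pos 2 'c': at 9 (fail-walked)  → match P2@[1:2]
pos 3 'b': at 5 (fail-walked)
pos 4 'c': at 10
pos 5 'a': at 11
pos 6 'd': at 12  → match P3@[3:6],P4@[5:6]
pos 7 'a': at 13 (fail-walked)
pos 8 'd': at 14  → match P4@[7:8]
pos 9 'a': at 13 (fail-walked)
pos 10 'a': at 13 (fail-walked)
pos 11 'c': at 8 (fail-walked)
pos 12 'd': at 0 (fail-walked)
pos 13 'a': at 13
pos 14 'b': at 5 (fail-walked)
pos 15 'c': at 10
pos 16 'a': at 11
pos 17 'd': at 12  → match P3@[14:17],P4@[16:17]
pos 18 'e': at 1 (fail-walked)
pos 19 'd': at 2
pos 20 'd': at 3
pos 21 'b': at 4  → match P0@[18:21]
pos 22 'e': at 1 (fail-walked)
pos 23 'b': at 5 (fail-walked)
pos 24 'a': at 13 (fail-walked)
pos 25 'a': at 13 (fail-walked)
pos 26 'd': at 14  → match P4@[25:26]
pos 27 'd': at 0 (fail-walked)
pos 28 'd': at 0
pos 29 'c': at 8
pos 30 'c': at 9  → match P2@[29:30]
pos 31 'c': at 9 (fail-walked)  → match P2@[30:31]
pos 32 'c': at 9 (fail-walked)  → match P2@[31:32]
pos 33 'b': at 5 (fail-walked)
pos 34 'a': at 13 (fail-walked)
pos 35 'a': at 13 (fail-walked)
pos 36 'b': at 5 (fail-walked)
pos 37 'd': at 0 (fail-walked)
pos 38 'c': at 8
pos 39 'c': at 9  → match P2@[38:39]
pos 40 'e': at 1 (fail-walked)
pos 41 'd': at 2
pos 42 'b': at 5 (fail-walked)
pos 43 'e': at 1 (fail-walked)
pos 44 'a': at 13 (fail-walked)
pos 45 'b': at 5 (fail-walked)
pos 46 'a': at 13 (fail-walked)
pos 47 'd': at 14  → match P4@[46:47]
pos 48 'a': at 13 (fail-walked)
pos 49 'b': at 5 (fail-walked)
pos 50 'b': at 6
pos 51 'e': at 7  → match P1@[49:51]
pos 52 'd': at 2 (fail-walked)
pos 53 'c': at 8 (fail-walked)

Matches: [[2,2],[6,3],[6,4],[8,4],[17,3],[17,4],[21,0],[26,4],[30,2],[31,2],[32,2],[39,2],[47,4],[51,1]]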